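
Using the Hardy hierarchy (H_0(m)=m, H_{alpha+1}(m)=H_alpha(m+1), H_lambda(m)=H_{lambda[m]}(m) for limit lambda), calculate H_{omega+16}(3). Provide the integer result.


H_{omega+16}(3):
Unwind the 16 successor steps: H_{omega+16}(3) = H_omega(3+16) = H_omega(19).
H_omega(m) = H_m(m) = m + m = 2m.
Result = 2 * 19 = 38

38


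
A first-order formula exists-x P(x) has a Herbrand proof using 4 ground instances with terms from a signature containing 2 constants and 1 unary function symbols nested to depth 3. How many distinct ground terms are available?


Herbrand terms by depth:
Depth 0: 2 constants
Depth 1: 2 new terms (running total: 4)
Depth 2: 2 new terms (running total: 6)
Depth 3: 2 new terms (running total: 8)
Total distinct ground terms = 8

8


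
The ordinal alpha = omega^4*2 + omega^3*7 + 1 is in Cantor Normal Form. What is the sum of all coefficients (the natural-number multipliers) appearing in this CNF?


CNF: omega^4*2 + omega^3*7 + 1
Coefficients: 2 + 7 + 1 = 10

10


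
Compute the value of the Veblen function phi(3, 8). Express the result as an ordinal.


phi(3, 8):
phi(3, beta) = eta_beta (the beta-th eta number, fixed point of zeta).
phi(3, 8) = eta_8

eta_8


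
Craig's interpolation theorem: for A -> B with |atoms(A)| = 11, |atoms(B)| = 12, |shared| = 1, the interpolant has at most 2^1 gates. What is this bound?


Shared atoms = 1
Craig interpolant size bound = 2^1
= 2

2


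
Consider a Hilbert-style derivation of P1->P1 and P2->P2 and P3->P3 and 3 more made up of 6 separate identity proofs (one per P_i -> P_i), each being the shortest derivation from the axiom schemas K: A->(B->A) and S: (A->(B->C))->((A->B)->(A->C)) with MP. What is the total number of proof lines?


The shortest proof of A->A from K and S in the Hilbert calculus has exactly 5 lines:
(1) K instance A->((A->A)->A), (2) S instance, (3) MP on 1,2, (4) K instance A->(A->A), (5) MP on 3,4.
For 6 independent identities: 6 * 5 = 30 lines total.

30


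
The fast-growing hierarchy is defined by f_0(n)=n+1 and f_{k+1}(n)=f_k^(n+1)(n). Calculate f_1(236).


f_1(236) = f_0^237(236)
f_0 adds 1 each time, applied 237 times.
f_1(236) = 236 + 237 = 473

473


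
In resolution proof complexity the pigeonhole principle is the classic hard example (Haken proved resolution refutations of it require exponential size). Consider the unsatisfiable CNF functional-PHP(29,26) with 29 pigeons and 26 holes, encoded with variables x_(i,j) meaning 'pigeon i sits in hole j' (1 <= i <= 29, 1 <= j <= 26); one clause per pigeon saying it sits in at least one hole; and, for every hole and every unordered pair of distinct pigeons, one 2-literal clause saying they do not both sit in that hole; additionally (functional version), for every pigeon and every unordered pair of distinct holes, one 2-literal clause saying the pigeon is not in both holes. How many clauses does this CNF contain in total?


functional-PHP(29,26): 29 pigeons, 26 holes, 29*26 = 754 variables.
- pigeon clauses: one per pigeon -> 29 clauses
- hole clauses: 26 holes * C(29,2) = 26 * 406 -> 10556 clauses
- functional clauses: 29 pigeons * C(26,2) = 29 * 325 -> 9425 clauses
Total clauses = 29 + 10556 + 9425 = 20010

20010


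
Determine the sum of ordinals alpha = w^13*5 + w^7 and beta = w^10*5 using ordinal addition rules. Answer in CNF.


Ordinal addition (w^13*5 + w^7) + w^10*5:
alpha's leading term has exponent 13 > beta's exponent 10, so it survives.
alpha's tail term has exponent 7 < beta's exponent 10, so it is absorbed by beta.
In ordinal addition, any term followed by a strictly larger-exponent term is absorbed.
Result = w^13*5 + w^10*5

w^13*5 + w^10*5


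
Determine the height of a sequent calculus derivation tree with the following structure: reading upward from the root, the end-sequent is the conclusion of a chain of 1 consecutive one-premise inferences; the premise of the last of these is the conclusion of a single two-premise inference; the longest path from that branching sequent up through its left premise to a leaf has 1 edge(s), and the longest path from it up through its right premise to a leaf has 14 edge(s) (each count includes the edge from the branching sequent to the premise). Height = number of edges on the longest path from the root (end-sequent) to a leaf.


Longest path through the left premise: 1 edges (measured from the branching sequent)
Longest path through the right premise: 14 edges
Height of the subtree rooted at the branching sequent: max(1, 14) = 14
The branching sequent sits 1 edges above the root (the chain of one-premise inferences), so height = 14 + 1 = 15

15


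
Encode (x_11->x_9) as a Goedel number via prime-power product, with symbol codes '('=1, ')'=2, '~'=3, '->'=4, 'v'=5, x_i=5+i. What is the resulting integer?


Formula: (x_11->x_9)
Symbol codes: [1, 16, 4, 14, 2]
Primes: [2, 3, 5, 7, 11]
p_1^1 = 2^1 = 2
p_2^16 = 3^16 = 43046721
p_3^4 = 5^4 = 625
p_4^14 = 7^14 = 678223072849
p_5^2 = 11^2 = 121
Product = 4415786008144903692011250

4415786008144903692011250


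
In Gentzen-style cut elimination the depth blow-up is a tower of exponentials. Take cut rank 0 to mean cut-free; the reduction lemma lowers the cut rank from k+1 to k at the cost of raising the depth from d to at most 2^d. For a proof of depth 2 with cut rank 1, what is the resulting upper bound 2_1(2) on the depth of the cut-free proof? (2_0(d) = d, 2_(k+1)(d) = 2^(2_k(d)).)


Each rank reduction sends depth d to at most 2^d; cut rank r needs r reductions.
2_0(2) = 2
2_1(2) = 2^2 = 4
Cut-free depth bound = 4

4


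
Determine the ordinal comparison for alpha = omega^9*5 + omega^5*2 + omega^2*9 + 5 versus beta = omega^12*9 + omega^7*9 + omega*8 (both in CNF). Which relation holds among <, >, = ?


Compare term by term from highest exponent:
alpha = omega^9*5 + omega^5*2 + omega^2*9 + 5
beta = omega^12*9 + omega^7*9 + omega*8
Term 1: alpha has omega^9*5, beta has omega^12*9
Term 2: alpha has omega^5*2, beta has omega^7*9
Term 3: alpha has omega^2*9, beta has omega^1*8
Term 4: alpha has omega^0*5, beta has omega^0*0
Result: alpha < beta

alpha < beta


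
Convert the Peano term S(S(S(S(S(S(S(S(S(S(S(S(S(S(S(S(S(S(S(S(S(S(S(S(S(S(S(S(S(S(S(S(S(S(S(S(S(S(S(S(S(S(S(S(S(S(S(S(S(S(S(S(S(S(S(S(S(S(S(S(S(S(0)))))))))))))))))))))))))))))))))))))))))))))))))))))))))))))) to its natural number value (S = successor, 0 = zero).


Counting successors applied to 0:
62 applications of S to 0 = 62

62


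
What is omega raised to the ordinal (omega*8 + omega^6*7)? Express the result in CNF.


omega^(omega*8 + omega^6*7):
In ordinal addition a term is absorbed by a following term of strictly larger exponent: 1 < 6, so omega*8 + omega^6*7 = omega^6*7.
omega raised to a CNF ordinal is a single CNF term: Result = omega^(omega^6*7)

omega^(omega^6*7)


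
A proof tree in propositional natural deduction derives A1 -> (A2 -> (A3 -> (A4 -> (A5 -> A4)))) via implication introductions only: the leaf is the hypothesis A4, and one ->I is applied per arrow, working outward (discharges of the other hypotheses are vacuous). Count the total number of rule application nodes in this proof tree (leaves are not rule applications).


The formula has 5 arrows (->); its innermost consequent A4 is one of the antecedents,
so the proof starts from the hypothesis leaf A4 (not a rule application) and closes one arrow per ->I.
Building A1 -> (A2 -> (A3 -> (A4 -> (A5 -> A4)))) therefore takes 5 nested implication introductions.
Total inference nodes = 5

5


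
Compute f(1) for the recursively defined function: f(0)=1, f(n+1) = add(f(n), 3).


f(0) = 1
f(1) = add(f(0), 3) = add(1, 3) = 4


4


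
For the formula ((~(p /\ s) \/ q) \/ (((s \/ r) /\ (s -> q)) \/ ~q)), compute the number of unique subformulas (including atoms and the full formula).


Formula: ((~(p /\ s) \/ q) \/ (((s \/ r) /\ (s -> q)) \/ ~q))
Subformulas found:
  1. q
  2. s
  3. r
  4. p
  5. ~q
  6. (p /\ s)
  7. (s \/ r)
  8. (s -> q)
  9. ~(p /\ s)
  10. (~(p /\ s) \/ q)
  11. ((s \/ r) /\ (s -> q))
  12. (((s \/ r) /\ (s -> q)) \/ ~q)
  13. ((~(p /\ s) \/ q) \/ (((s \/ r) /\ (s -> q)) \/ ~q))
Total distinct subformulas = 13

13


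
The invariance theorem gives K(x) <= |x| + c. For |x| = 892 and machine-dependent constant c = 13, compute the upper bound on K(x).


K(x) <= |x| + c = 892 + 13 = 905

905


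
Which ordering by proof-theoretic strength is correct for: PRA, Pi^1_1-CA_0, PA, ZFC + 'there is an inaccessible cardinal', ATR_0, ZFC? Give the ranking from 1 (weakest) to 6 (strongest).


Ordering by consistency strength:
1. PRA
2. PA
3. ATR_0
4. Pi^1_1-CA_0
5. ZFC
6. ZFC + 'there is an inaccessible cardinal'


PRA=1, Pi^1_1-CA_0=4, PA=2, ZFC + 'there is an inaccessible cardinal'=6, ATR_0=3, ZFC=5


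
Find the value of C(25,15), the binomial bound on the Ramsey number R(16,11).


R(16,11) <= C(16+11-2, 16-1) = C(25, 15)
C(25, 15) = 25! / (15! * 10!)
= 3268760

3268760


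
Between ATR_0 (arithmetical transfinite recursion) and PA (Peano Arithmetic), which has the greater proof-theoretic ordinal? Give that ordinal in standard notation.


Proof-theoretic ordinal of ATR_0 (arithmetical transfinite recursion): Gamma_0
Proof-theoretic ordinal of PA (Peano Arithmetic): epsilon_0
Comparing: epsilon_0 < Gamma_0.
The larger ordinal is Gamma_0 (from ATR_0 (arithmetical transfinite recursion)).

Gamma_0


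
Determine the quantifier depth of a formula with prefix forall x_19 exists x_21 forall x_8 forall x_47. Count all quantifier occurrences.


Quantifier prefix has 4 quantifier symbols.
Quantifier depth = 4

4


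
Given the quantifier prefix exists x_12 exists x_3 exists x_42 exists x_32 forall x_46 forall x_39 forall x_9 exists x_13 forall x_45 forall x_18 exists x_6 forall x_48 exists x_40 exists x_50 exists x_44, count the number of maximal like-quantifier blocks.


Alternations = 6.
Blocks = alternations + 1 = 7

7


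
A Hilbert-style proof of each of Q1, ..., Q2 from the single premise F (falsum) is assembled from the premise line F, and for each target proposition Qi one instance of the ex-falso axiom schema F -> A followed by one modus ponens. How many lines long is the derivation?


Ex falso, line by line:
- 1 premise line (F)
- 2 targets, each needing 1 axiom instance (F -> Qi) + 1 MP = 2 lines: 2 * 2 = 4
Total = 1 + 4 = 5 lines.

5


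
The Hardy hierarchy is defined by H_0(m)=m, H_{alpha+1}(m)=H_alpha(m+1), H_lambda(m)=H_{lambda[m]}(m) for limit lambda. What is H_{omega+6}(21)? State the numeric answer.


H_{omega+6}(21):
Unwind the 6 successor steps: H_{omega+6}(21) = H_omega(21+6) = H_omega(27).
H_omega(m) = H_m(m) = m + m = 2m.
Result = 2 * 27 = 54

54


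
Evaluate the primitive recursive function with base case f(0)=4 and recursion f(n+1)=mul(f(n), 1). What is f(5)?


f(0) = 4
f(1) = mul(f(0), 1) = mul(4, 1) = 4
f(2) = mul(f(1), 1) = mul(4, 1) = 4
f(3) = mul(f(2), 1) = mul(4, 1) = 4
f(4) = mul(f(3), 1) = mul(4, 1) = 4
f(5) = mul(f(4), 1) = mul(4, 1) = 4


4


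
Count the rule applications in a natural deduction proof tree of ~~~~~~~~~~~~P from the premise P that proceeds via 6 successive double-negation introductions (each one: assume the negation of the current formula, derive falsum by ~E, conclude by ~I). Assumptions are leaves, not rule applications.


Each double-negation introduction (from C infer ~~C) uses 2 inference nodes: one ~E (C and ~C give falsum) and one ~I (discharge ~C).
6 double negations = 6 * 2 = 12 inference nodes.

12


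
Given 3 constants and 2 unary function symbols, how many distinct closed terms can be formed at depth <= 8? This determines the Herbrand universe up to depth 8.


Herbrand terms by depth:
Depth 0: 3 constants
Depth 1: 6 new terms (running total: 9)
Depth 2: 12 new terms (running total: 21)
Depth 3: 24 new terms (running total: 45)
Depth 4: 48 new terms (running total: 93)
Depth 5: 96 new terms (running total: 189)
Depth 6: 192 new terms (running total: 381)
Depth 7: 384 new terms (running total: 765)
Depth 8: 768 new terms (running total: 1533)
Total distinct ground terms = 1533

1533


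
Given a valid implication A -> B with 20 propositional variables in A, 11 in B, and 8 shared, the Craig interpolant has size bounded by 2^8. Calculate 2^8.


Shared atoms = 8
Craig interpolant size bound = 2^8
= 256

256


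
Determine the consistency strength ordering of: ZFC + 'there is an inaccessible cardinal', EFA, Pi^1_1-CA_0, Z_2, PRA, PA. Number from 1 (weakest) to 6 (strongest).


Ordering by consistency strength:
1. EFA
2. PRA
3. PA
4. Pi^1_1-CA_0
5. Z_2
6. ZFC + 'there is an inaccessible cardinal'


ZFC + 'there is an inaccessible cardinal'=6, EFA=1, Pi^1_1-CA_0=4, Z_2=5, PRA=2, PA=3


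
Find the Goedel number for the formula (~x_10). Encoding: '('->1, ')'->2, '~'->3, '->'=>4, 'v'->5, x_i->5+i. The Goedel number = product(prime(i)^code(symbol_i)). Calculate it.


Formula: (~x_10)
Symbol codes: [1, 3, 15, 2]
Primes: [2, 3, 5, 7]
p_1^1 = 2^1 = 2
p_2^3 = 3^3 = 27
p_3^15 = 5^15 = 30517578125
p_4^2 = 7^2 = 49
Product = 80749511718750

80749511718750


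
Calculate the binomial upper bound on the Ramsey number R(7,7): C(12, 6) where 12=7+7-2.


R(7,7) <= C(7+7-2, 7-1) = C(12, 6)
C(12, 6) = 12! / (6! * 6!)
= 924

924


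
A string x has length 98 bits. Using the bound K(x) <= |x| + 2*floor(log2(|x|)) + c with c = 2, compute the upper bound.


floor(log2(98)) = 6
2 * 6 = 12
K(x) <= 98 + 12 + 2 = 112

112


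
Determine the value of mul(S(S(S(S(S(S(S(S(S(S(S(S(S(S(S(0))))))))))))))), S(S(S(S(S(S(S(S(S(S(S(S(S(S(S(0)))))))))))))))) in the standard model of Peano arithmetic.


mul(S^15(0), S^15(0)):
S^15(0) = 15
S^15(0) = 15
15 * 15 = 225

225


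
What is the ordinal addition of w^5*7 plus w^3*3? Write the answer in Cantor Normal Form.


Ordinal addition w^5*7 + w^3*3:
Leading exponent of alpha (5) > leading exponent of beta (3).
Since alpha's term has higher exponent than beta's leading term,
the sum is simply alpha followed by beta.
Result = w^5*7 + w^3*3

w^5*7 + w^3*3


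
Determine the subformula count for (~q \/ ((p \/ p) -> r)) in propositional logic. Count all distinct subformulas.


Formula: (~q \/ ((p \/ p) -> r))
Subformulas found:
  1. q
  2. r
  3. p
  4. ~q
  5. (p \/ p)
  6. ((p \/ p) -> r)
  7. (~q \/ ((p \/ p) -> r))
Total distinct subformulas = 7

7


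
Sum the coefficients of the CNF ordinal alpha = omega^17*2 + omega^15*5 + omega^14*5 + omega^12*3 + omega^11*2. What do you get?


CNF: omega^17*2 + omega^15*5 + omega^14*5 + omega^12*3 + omega^11*2
Coefficients: 2 + 5 + 5 + 3 + 2 = 17

17


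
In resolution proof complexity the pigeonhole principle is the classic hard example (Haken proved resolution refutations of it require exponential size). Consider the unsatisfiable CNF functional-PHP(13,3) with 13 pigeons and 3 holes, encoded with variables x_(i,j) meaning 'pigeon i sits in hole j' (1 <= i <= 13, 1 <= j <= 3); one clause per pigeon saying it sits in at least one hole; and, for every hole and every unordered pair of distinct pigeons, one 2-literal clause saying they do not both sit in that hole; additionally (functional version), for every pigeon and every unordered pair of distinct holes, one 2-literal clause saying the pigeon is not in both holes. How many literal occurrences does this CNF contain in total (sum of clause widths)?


functional-PHP(13,3): 13 pigeons, 3 holes, 13*3 = 39 variables.
- pigeon clauses: one per pigeon -> 13 clauses of width 3 -> 39 literals
- hole clauses: 3 holes * C(13,2) = 3 * 78 -> 234 clauses of width 2 -> 468 literals
- functional clauses: 13 pigeons * C(3,2) = 13 * 3 -> 39 clauses of width 2 -> 78 literals
Total literal occurrences = 39 + 468 + 78 = 585

585


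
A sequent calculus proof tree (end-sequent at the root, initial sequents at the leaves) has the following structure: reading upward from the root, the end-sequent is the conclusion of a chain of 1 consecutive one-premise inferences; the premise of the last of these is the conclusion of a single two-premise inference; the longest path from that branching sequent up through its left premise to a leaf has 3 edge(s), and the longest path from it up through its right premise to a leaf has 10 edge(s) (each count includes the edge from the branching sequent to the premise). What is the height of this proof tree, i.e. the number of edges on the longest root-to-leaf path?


Longest path through the left premise: 3 edges (measured from the branching sequent)
Longest path through the right premise: 10 edges
Height of the subtree rooted at the branching sequent: max(3, 10) = 10
The branching sequent sits 1 edges above the root (the chain of one-premise inferences), so height = 10 + 1 = 11

11


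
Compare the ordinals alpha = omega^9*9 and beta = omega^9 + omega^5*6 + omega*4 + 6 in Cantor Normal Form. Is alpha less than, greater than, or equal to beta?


Compare term by term from highest exponent:
alpha = omega^9*9
beta = omega^9 + omega^5*6 + omega*4 + 6
Term 1: alpha has omega^9*9, beta has omega^9*1
Term 2: alpha has omega^0*0, beta has omega^5*6
Term 3: alpha has omega^0*0, beta has omega^1*4
Term 4: alpha has omega^0*0, beta has omega^0*6
Result: alpha > beta

alpha > beta


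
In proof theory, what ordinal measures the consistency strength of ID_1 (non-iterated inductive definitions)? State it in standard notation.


The proof-theoretic ordinal of ID_1 (non-iterated inductive definitions) is a standard result in ordinal analysis.
This ordinal is the supremum of order types of primitive recursive well-orderings
that the theory can prove to be well-ordered.
For ID_1 (non-iterated inductive definitions), the proof-theoretic ordinal is psi_0(epsilon_{Omega+1}).

psi_0(epsilon_{Omega+1})


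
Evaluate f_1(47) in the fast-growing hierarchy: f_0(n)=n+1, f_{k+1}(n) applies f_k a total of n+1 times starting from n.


f_1(47) = f_0^48(47)
f_0 adds 1 each time, applied 48 times.
f_1(47) = 47 + 48 = 95

95


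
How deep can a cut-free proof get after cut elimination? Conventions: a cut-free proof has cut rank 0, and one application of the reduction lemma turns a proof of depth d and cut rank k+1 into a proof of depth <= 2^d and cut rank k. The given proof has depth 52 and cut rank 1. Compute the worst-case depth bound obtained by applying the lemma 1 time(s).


Each rank reduction sends depth d to at most 2^d; cut rank r needs r reductions.
2_0(52) = 52
2_1(52) = 2^52 = 4503599627370496
Cut-free depth bound = 4503599627370496

4503599627370496


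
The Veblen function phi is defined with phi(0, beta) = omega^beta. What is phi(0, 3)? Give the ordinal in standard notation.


phi(0, 3):
phi(0, beta) = omega^beta by definition.
phi(0, 3) = omega^3

omega^3


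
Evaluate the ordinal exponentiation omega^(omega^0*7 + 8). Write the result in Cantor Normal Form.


omega^(omega^0*7 + 8):
omega^0 = 1, so the exponent is 7 + 8 = 15 (finite ordinal addition).
Result = omega^15, already a single CNF term.

omega^15


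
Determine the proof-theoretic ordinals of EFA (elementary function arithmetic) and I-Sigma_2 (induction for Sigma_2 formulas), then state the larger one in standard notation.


Proof-theoretic ordinal of EFA (elementary function arithmetic): omega^3
Proof-theoretic ordinal of I-Sigma_2 (induction for Sigma_2 formulas): omega^(omega^omega)
Comparing: omega^3 < omega^(omega^omega).
The larger ordinal is omega^(omega^omega) (from I-Sigma_2 (induction for Sigma_2 formulas)).

omega^(omega^omega)


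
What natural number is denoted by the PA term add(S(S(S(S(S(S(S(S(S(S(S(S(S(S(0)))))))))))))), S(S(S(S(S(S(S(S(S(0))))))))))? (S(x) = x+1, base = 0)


add(S^14(0), S^9(0)):
S^14(0) = 14
S^9(0) = 9
14 + 9 = 23

23


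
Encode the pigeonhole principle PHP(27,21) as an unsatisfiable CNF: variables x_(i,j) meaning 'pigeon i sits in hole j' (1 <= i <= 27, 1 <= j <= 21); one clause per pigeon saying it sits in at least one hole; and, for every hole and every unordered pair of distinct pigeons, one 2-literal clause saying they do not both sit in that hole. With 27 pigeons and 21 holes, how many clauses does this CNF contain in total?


PHP(27,21): 27 pigeons, 21 holes, 27*21 = 567 variables.
- pigeon clauses: one per pigeon -> 27 clauses
- hole clauses: 21 holes * C(27,2) = 21 * 351 -> 7371 clauses
Total clauses = 27 + 7371 = 7398

7398


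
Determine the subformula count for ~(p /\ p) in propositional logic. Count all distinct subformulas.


Formula: ~(p /\ p)
Subformulas found:
  1. p
  2. (p /\ p)
  3. ~(p /\ p)
Total distinct subformulas = 3

3


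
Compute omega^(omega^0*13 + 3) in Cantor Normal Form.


omega^(omega^0*13 + 3):
omega^0 = 1, so the exponent is 13 + 3 = 16 (finite ordinal addition).
Result = omega^16, already a single CNF term.

omega^16


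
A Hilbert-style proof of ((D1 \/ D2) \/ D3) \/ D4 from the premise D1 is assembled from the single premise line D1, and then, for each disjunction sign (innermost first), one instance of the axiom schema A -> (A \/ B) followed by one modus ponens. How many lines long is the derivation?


Building the left-nested 4-ary disjunction from D1:
- 1 premise line (D1)
- 4 disjuncts means 3 disjunction signs; each needs 1 axiom instance + 1 MP = 2 lines: 2 * 3 = 6
Total = 1 + 6 = 7 lines.

7


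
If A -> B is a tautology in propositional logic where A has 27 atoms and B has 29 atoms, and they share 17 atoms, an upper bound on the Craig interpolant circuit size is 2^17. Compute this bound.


Shared atoms = 17
Craig interpolant size bound = 2^17
= 131072

131072


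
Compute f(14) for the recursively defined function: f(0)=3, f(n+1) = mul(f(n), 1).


f(0) = 3
f(1) = mul(f(0), 1) = mul(3, 1) = 3
f(2) = mul(f(1), 1) = mul(3, 1) = 3
f(3) = mul(f(2), 1) = mul(3, 1) = 3
f(4) = mul(f(3), 1) = mul(3, 1) = 3
f(5) = mul(f(4), 1) = mul(3, 1) = 3
f(6) = mul(f(5), 1) = mul(3, 1) = 3
f(7) = mul(f(6), 1) = mul(3, 1) = 3
f(8) = mul(f(7), 1) = mul(3, 1) = 3
f(9) = mul(f(8), 1) = mul(3, 1) = 3
f(10) = mul(f(9), 1) = mul(3, 1) = 3
f(11) = mul(f(10), 1) = mul(3, 1) = 3
f(12) = mul(f(11), 1) = mul(3, 1) = 3
f(13) = mul(f(12), 1) = mul(3, 1) = 3
f(14) = mul(f(13), 1) = mul(3, 1) = 3


3


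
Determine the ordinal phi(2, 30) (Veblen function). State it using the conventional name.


phi(2, 30):
phi(2, beta) = zeta_beta (the beta-th zeta number, fixed point of epsilon).
phi(2, 30) = zeta_30

zeta_30


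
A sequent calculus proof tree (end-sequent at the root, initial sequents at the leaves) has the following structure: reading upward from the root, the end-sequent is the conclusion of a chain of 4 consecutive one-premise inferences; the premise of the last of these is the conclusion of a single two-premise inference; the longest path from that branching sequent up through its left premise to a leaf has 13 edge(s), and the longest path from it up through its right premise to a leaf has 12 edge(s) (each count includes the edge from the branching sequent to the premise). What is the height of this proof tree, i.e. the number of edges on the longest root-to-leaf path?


Longest path through the left premise: 13 edges (measured from the branching sequent)
Longest path through the right premise: 12 edges
Height of the subtree rooted at the branching sequent: max(13, 12) = 13
The branching sequent sits 4 edges above the root (the chain of one-premise inferences), so height = 13 + 4 = 17

17


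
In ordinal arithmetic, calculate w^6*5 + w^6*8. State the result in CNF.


Ordinal addition w^6*5 + w^6*8:
Both terms have the same exponent 6.
w^e*c + w^e*d = w^e*(c+d).
Result = w^6*(5+8) = w^6*13

w^6*13


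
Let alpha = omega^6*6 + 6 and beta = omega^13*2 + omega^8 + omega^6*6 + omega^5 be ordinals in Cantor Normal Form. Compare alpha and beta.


Compare term by term from highest exponent:
alpha = omega^6*6 + 6
beta = omega^13*2 + omega^8 + omega^6*6 + omega^5
Term 1: alpha has omega^6*6, beta has omega^13*2
Term 2: alpha has omega^0*6, beta has omega^8*1
Term 3: alpha has omega^0*0, beta has omega^6*6
Term 4: alpha has omega^0*0, beta has omega^5*1
Result: alpha < beta

alpha < beta


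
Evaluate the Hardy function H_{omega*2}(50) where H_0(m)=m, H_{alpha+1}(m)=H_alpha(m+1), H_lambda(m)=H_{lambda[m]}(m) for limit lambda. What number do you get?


H_{omega*2}(50):
For the Hardy hierarchy, H_{omega*k}(n) = 2^k * n.
2^2 = 4.
4 * 50 = 200

200


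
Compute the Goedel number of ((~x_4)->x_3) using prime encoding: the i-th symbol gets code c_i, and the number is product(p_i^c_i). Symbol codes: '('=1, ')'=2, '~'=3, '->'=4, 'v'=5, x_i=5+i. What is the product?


Formula: ((~x_4)->x_3)
Symbol codes: [1, 1, 3, 9, 2, 4, 8, 2]
Primes: [2, 3, 5, 7, 11, 13, 17, 19]
p_1^1 = 2^1 = 2
p_2^1 = 3^1 = 3
p_3^3 = 5^3 = 125
p_4^9 = 7^9 = 40353607
p_5^2 = 11^2 = 121
p_6^4 = 13^4 = 28561
p_7^8 = 17^8 = 6975757441
p_8^2 = 19^2 = 361
Product = 263391027196159470741508625250

263391027196159470741508625250


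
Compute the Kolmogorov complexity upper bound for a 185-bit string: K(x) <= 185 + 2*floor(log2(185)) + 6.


floor(log2(185)) = 7
2 * 7 = 14
K(x) <= 185 + 14 + 6 = 205

205


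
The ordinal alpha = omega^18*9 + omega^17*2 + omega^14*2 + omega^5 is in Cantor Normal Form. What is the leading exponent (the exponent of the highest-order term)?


CNF: omega^18*9 + omega^17*2 + omega^14*2 + omega^5
The leading term is omega^18*9, which has exponent 18.

18


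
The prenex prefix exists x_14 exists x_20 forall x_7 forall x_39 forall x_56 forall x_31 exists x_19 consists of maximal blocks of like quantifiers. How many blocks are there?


Alternations = 2.
Blocks = alternations + 1 = 3

3


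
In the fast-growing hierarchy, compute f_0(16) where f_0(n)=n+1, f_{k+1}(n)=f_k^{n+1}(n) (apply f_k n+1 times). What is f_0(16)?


f_0(16) = 16 + 1 = 17

17


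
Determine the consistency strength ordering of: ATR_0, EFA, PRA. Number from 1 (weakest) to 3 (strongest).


Ordering by consistency strength:
1. EFA
2. PRA
3. ATR_0


ATR_0=3, EFA=1, PRA=2


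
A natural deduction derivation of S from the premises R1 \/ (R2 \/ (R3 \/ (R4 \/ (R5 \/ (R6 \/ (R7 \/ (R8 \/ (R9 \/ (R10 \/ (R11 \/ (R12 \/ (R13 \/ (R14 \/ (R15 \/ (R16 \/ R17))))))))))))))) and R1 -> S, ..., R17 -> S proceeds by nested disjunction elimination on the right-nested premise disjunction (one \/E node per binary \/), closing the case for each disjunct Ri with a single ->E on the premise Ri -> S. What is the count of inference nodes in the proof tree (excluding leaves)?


The premise R1 \/ (R2 \/ (R3 \/ (R4 \/ (R5 \/ (R6 \/ (R7 \/ (R8 \/ (R9 \/ (R10 \/ (R11 \/ (R12 \/ (R13 \/ (R14 \/ (R15 \/ (R16 \/ R17))))))))))))))) contains 17 disjuncts, hence 16 binary \/ connectives.
- Each binary \/ is eliminated once: 16 \/E nodes.
- Each of the 17 cases Ri derives S by one ->E with Ri -> S: 17 ->E nodes.
Total = 16 + 17 = 33

33


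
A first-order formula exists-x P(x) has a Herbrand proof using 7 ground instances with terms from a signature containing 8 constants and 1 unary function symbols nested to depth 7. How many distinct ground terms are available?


Herbrand terms by depth:
Depth 0: 8 constants
Depth 1: 8 new terms (running total: 16)
Depth 2: 8 new terms (running total: 24)
Depth 3: 8 new terms (running total: 32)
Depth 4: 8 new terms (running total: 40)
Depth 5: 8 new terms (running total: 48)
Depth 6: 8 new terms (running total: 56)
Depth 7: 8 new terms (running total: 64)
Total distinct ground terms = 64

64


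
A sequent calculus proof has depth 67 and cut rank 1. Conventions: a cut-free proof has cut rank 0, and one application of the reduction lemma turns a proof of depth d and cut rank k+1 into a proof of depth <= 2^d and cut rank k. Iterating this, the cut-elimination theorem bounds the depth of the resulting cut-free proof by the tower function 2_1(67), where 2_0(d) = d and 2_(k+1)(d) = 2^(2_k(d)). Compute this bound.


Each rank reduction sends depth d to at most 2^d; cut rank r needs r reductions.
2_0(67) = 67
2_1(67) = 2^67 = 147573952589676412928
Cut-free depth bound = 147573952589676412928

147573952589676412928


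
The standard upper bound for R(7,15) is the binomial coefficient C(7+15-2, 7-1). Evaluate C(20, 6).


R(7,15) <= C(7+15-2, 7-1) = C(20, 6)
C(20, 6) = 20! / (6! * 14!)
= 38760

38760


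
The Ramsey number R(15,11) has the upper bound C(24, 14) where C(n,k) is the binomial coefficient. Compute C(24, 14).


R(15,11) <= C(15+11-2, 15-1) = C(24, 14)
C(24, 14) = 24! / (14! * 10!)
= 1961256

1961256


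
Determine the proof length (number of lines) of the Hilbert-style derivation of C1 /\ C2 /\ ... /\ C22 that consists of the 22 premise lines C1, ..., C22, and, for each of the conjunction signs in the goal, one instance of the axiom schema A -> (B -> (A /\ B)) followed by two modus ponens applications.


Conjoining 22 premises:
- 22 premise lines
- the goal has 21 conjunction signs; each costs 1 axiom instance + 2 MP = 3 lines: 3 * 21 = 63
Total = 22 + 63 = 85 lines.

85


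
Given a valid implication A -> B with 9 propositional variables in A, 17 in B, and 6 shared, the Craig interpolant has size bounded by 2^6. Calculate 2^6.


Shared atoms = 6
Craig interpolant size bound = 2^6
= 64

64


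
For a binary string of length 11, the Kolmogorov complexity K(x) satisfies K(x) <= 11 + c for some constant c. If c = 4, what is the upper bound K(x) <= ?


K(x) <= |x| + c = 11 + 4 = 15

15


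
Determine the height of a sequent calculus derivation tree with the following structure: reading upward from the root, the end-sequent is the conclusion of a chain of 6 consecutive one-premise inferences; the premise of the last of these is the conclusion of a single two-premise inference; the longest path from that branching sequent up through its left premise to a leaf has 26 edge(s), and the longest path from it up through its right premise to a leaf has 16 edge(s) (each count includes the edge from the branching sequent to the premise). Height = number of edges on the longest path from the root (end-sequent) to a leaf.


Longest path through the left premise: 26 edges (measured from the branching sequent)
Longest path through the right premise: 16 edges
Height of the subtree rooted at the branching sequent: max(26, 16) = 26
The branching sequent sits 6 edges above the root (the chain of one-premise inferences), so height = 26 + 6 = 32

32


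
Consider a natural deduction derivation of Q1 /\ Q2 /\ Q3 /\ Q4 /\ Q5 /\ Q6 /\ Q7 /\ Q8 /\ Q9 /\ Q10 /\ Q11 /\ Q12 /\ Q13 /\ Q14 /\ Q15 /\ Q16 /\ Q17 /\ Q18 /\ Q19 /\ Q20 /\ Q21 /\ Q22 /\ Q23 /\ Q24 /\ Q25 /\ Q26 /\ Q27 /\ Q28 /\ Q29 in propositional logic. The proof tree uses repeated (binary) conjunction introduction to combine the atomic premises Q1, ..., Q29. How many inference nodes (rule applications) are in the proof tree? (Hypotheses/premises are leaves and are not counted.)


The target conjunction has 29 conjuncts, i.e. 28 binary /\ connectives.
Each conjunction-intro joins two pieces, so 29 atoms require 29-1 = 28 applications.
Total inference nodes = 28

28


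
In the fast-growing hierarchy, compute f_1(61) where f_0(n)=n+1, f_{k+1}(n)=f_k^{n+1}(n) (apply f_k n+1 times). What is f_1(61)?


f_1(61) = f_0^62(61)
f_0 adds 1 each time, applied 62 times.
f_1(61) = 61 + 62 = 123

123


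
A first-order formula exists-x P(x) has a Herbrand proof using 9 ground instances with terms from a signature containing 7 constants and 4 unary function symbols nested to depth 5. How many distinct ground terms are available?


Herbrand terms by depth:
Depth 0: 7 constants
Depth 1: 28 new terms (running total: 35)
Depth 2: 112 new terms (running total: 147)
Depth 3: 448 new terms (running total: 595)
Depth 4: 1792 new terms (running total: 2387)
Depth 5: 7168 new terms (running total: 9555)
Total distinct ground terms = 9555

9555


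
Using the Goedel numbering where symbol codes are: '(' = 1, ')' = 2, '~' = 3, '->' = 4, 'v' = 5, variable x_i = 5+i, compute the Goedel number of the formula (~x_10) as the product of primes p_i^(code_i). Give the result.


Formula: (~x_10)
Symbol codes: [1, 3, 15, 2]
Primes: [2, 3, 5, 7]
p_1^1 = 2^1 = 2
p_2^3 = 3^3 = 27
p_3^15 = 5^15 = 30517578125
p_4^2 = 7^2 = 49
Product = 80749511718750

80749511718750


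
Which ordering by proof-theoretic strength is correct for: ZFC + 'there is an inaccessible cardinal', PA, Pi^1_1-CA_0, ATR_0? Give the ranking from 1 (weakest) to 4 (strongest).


Ordering by consistency strength:
1. PA
2. ATR_0
3. Pi^1_1-CA_0
4. ZFC + 'there is an inaccessible cardinal'


ZFC + 'there is an inaccessible cardinal'=4, PA=1, Pi^1_1-CA_0=3, ATR_0=2


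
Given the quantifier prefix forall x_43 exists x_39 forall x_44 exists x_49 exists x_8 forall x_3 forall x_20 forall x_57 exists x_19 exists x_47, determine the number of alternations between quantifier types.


Walk the prefix and count type changes:
  position 1: forall -> exists <-- alternation
  position 2: exists -> forall <-- alternation
  position 3: forall -> exists <-- alternation
  position 4: exists -> exists
  position 5: exists -> forall <-- alternation
  position 6: forall -> forall
  position 7: forall -> forall
  position 8: forall -> exists <-- alternation
  position 9: exists -> exists
Total alternations = 5

5


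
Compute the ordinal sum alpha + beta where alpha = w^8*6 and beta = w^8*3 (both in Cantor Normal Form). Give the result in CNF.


Ordinal addition w^8*6 + w^8*3:
Both terms have the same exponent 8.
w^e*c + w^e*d = w^e*(c+d).
Result = w^8*(6+3) = w^8*9

w^8*9


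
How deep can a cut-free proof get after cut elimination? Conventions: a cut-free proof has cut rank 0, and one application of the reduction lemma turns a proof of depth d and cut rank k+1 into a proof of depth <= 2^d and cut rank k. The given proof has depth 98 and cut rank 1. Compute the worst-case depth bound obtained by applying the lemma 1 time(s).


Each rank reduction sends depth d to at most 2^d; cut rank r needs r reductions.
2_0(98) = 98
2_1(98) = 2^98 = 316912650057057350374175801344
Cut-free depth bound = 316912650057057350374175801344

316912650057057350374175801344


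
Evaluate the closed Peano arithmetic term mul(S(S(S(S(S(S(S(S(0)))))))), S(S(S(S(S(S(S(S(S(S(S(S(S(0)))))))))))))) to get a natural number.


mul(S^8(0), S^13(0)):
S^8(0) = 8
S^13(0) = 13
8 * 13 = 104

104


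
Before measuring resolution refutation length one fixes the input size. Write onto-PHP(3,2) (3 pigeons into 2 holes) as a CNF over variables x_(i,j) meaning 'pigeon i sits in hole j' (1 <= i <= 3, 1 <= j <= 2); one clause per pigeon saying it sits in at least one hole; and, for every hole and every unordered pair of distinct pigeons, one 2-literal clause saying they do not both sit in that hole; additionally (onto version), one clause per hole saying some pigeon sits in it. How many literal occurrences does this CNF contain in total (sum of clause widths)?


onto-PHP(3,2): 3 pigeons, 2 holes, 3*2 = 6 variables.
- pigeon clauses: one per pigeon -> 3 clauses of width 2 -> 6 literals
- hole clauses: 2 holes * C(3,2) = 2 * 3 -> 6 clauses of width 2 -> 12 literals
- onto clauses: one per hole -> 2 clauses of width 3 -> 6 literals
Total literal occurrences = 6 + 12 + 6 = 24

24


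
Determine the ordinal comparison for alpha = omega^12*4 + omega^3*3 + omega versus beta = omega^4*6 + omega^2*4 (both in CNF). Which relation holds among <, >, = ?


Compare term by term from highest exponent:
alpha = omega^12*4 + omega^3*3 + omega
beta = omega^4*6 + omega^2*4
Term 1: alpha has omega^12*4, beta has omega^4*6
Term 2: alpha has omega^3*3, beta has omega^2*4
Term 3: alpha has omega^1*1, beta has omega^0*0
Result: alpha > beta

alpha > beta


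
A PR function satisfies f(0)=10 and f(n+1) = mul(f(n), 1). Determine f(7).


f(0) = 10
f(1) = mul(f(0), 1) = mul(10, 1) = 10
f(2) = mul(f(1), 1) = mul(10, 1) = 10
f(3) = mul(f(2), 1) = mul(10, 1) = 10
f(4) = mul(f(3), 1) = mul(10, 1) = 10
f(5) = mul(f(4), 1) = mul(10, 1) = 10
f(6) = mul(f(5), 1) = mul(10, 1) = 10
f(7) = mul(f(6), 1) = mul(10, 1) = 10


10


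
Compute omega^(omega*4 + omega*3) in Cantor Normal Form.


omega^(omega*4 + omega*3):
Both terms of the exponent have the same exponent 1, so they merge: omega*4 + omega*3 = omega*(4+3) = omega*7.
omega raised to a CNF ordinal is a single CNF term: Result = omega^(omega*7)

omega^(omega*7)


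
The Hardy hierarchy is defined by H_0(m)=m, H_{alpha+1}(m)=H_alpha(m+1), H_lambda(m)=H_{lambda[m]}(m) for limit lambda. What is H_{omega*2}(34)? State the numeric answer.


H_{omega*2}(34):
For the Hardy hierarchy, H_{omega*k}(n) = 2^k * n.
2^2 = 4.
4 * 34 = 136

136


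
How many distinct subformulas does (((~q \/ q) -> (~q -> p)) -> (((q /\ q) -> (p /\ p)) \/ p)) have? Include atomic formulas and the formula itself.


Formula: (((~q \/ q) -> (~q -> p)) -> (((q /\ q) -> (p /\ p)) \/ p))
Subformulas found:
  1. q
  2. p
  3. ~q
  4. (p /\ p)
  5. (q /\ q)
  6. (~q \/ q)
  7. (~q -> p)
  8. ((q /\ q) -> (p /\ p))
  9. ((~q \/ q) -> (~q -> p))
  10. (((q /\ q) -> (p /\ p)) \/ p)
  11. (((~q \/ q) -> (~q -> p)) -> (((q /\ q) -> (p /\ p)) \/ p))
Total distinct subformulas = 11

11


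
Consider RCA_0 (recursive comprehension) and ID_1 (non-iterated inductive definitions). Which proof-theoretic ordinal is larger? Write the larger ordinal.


Proof-theoretic ordinal of RCA_0 (recursive comprehension): omega^omega
Proof-theoretic ordinal of ID_1 (non-iterated inductive definitions): psi_0(epsilon_{Omega+1})
Comparing: omega^omega < psi_0(epsilon_{Omega+1}).
The larger ordinal is psi_0(epsilon_{Omega+1}) (from ID_1 (non-iterated inductive definitions)).

psi_0(epsilon_{Omega+1})


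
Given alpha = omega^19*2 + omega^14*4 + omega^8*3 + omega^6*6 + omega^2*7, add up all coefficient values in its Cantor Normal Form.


CNF: omega^19*2 + omega^14*4 + omega^8*3 + omega^6*6 + omega^2*7
Coefficients: 2 + 4 + 3 + 6 + 7 = 22

22


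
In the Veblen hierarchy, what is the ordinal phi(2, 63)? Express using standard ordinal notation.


phi(2, 63):
phi(2, beta) = zeta_beta (the beta-th zeta number, fixed point of epsilon).
phi(2, 63) = zeta_63

zeta_63


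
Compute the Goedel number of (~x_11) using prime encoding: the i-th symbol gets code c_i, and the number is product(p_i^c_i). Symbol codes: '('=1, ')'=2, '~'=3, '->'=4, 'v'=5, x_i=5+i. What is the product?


Formula: (~x_11)
Symbol codes: [1, 3, 16, 2]
Primes: [2, 3, 5, 7]
p_1^1 = 2^1 = 2
p_2^3 = 3^3 = 27
p_3^16 = 5^16 = 152587890625
p_4^2 = 7^2 = 49
Product = 403747558593750

403747558593750


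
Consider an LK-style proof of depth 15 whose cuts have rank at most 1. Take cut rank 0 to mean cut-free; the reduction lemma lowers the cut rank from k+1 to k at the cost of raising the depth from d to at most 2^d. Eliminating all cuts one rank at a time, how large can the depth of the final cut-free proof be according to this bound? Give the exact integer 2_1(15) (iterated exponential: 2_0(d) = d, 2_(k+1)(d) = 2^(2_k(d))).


Each rank reduction sends depth d to at most 2^d; cut rank r needs r reductions.
2_0(15) = 15
2_1(15) = 2^15 = 32768
Cut-free depth bound = 32768

32768


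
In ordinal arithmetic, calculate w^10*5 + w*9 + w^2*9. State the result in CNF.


Ordinal addition (w^10*5 + w*9) + w^2*9:
alpha's leading term has exponent 10 > beta's exponent 2, so it survives.
alpha's tail term has exponent 1 < beta's exponent 2, so it is absorbed by beta.
In ordinal addition, any term followed by a strictly larger-exponent term is absorbed.
Result = w^10*5 + w^2*9

w^10*5 + w^2*9


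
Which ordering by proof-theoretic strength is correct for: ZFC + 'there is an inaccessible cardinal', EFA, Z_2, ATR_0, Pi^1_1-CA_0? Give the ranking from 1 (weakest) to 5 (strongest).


Ordering by consistency strength:
1. EFA
2. ATR_0
3. Pi^1_1-CA_0
4. Z_2
5. ZFC + 'there is an inaccessible cardinal'


ZFC + 'there is an inaccessible cardinal'=5, EFA=1, Z_2=4, ATR_0=2, Pi^1_1-CA_0=3


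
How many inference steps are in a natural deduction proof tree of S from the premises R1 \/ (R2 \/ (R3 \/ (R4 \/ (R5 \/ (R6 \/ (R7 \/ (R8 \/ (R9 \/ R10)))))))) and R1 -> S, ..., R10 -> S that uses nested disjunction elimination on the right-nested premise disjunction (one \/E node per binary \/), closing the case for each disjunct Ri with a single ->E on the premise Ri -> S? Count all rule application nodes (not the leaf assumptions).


The premise R1 \/ (R2 \/ (R3 \/ (R4 \/ (R5 \/ (R6 \/ (R7 \/ (R8 \/ (R9 \/ R10)))))))) contains 10 disjuncts, hence 9 binary \/ connectives.
- Each binary \/ is eliminated once: 9 \/E nodes.
- Each of the 10 cases Ri derives S by one ->E with Ri -> S: 10 ->E nodes.
Total = 9 + 10 = 19

19
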